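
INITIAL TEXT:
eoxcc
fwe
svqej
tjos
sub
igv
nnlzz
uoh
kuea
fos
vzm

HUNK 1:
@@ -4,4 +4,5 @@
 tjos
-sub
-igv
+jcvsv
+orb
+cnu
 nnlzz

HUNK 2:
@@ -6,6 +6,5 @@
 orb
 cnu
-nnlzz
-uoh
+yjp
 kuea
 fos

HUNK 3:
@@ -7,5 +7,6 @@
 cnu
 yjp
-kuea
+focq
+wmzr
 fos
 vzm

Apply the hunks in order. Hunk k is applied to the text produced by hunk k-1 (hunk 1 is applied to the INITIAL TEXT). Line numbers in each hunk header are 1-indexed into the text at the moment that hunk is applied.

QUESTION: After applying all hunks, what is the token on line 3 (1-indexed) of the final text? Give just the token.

Hunk 1: at line 4 remove [sub,igv] add [jcvsv,orb,cnu] -> 12 lines: eoxcc fwe svqej tjos jcvsv orb cnu nnlzz uoh kuea fos vzm
Hunk 2: at line 6 remove [nnlzz,uoh] add [yjp] -> 11 lines: eoxcc fwe svqej tjos jcvsv orb cnu yjp kuea fos vzm
Hunk 3: at line 7 remove [kuea] add [focq,wmzr] -> 12 lines: eoxcc fwe svqej tjos jcvsv orb cnu yjp focq wmzr fos vzm
Final line 3: svqej

Answer: svqej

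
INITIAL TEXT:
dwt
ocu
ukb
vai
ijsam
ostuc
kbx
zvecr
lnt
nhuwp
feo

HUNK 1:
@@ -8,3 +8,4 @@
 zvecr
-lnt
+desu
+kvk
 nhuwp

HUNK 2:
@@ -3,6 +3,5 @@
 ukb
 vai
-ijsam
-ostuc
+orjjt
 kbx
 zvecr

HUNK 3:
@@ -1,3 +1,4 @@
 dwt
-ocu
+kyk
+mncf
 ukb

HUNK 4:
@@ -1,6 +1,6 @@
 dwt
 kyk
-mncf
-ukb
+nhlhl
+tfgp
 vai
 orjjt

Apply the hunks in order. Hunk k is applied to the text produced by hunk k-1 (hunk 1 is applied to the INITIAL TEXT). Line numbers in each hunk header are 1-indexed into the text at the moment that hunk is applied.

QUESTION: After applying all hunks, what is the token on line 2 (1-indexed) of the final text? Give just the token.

Hunk 1: at line 8 remove [lnt] add [desu,kvk] -> 12 lines: dwt ocu ukb vai ijsam ostuc kbx zvecr desu kvk nhuwp feo
Hunk 2: at line 3 remove [ijsam,ostuc] add [orjjt] -> 11 lines: dwt ocu ukb vai orjjt kbx zvecr desu kvk nhuwp feo
Hunk 3: at line 1 remove [ocu] add [kyk,mncf] -> 12 lines: dwt kyk mncf ukb vai orjjt kbx zvecr desu kvk nhuwp feo
Hunk 4: at line 1 remove [mncf,ukb] add [nhlhl,tfgp] -> 12 lines: dwt kyk nhlhl tfgp vai orjjt kbx zvecr desu kvk nhuwp feo
Final line 2: kyk

Answer: kyk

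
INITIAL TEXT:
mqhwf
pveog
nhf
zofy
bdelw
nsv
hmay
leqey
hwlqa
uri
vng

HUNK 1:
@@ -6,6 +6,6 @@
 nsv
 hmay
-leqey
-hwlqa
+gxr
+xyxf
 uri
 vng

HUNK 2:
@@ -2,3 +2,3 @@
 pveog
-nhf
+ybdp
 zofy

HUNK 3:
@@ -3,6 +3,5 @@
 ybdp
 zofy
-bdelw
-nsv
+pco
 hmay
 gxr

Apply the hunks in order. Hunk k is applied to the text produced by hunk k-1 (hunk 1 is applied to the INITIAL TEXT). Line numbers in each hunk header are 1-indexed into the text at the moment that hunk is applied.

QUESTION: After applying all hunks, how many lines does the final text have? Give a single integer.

Hunk 1: at line 6 remove [leqey,hwlqa] add [gxr,xyxf] -> 11 lines: mqhwf pveog nhf zofy bdelw nsv hmay gxr xyxf uri vng
Hunk 2: at line 2 remove [nhf] add [ybdp] -> 11 lines: mqhwf pveog ybdp zofy bdelw nsv hmay gxr xyxf uri vng
Hunk 3: at line 3 remove [bdelw,nsv] add [pco] -> 10 lines: mqhwf pveog ybdp zofy pco hmay gxr xyxf uri vng
Final line count: 10

Answer: 10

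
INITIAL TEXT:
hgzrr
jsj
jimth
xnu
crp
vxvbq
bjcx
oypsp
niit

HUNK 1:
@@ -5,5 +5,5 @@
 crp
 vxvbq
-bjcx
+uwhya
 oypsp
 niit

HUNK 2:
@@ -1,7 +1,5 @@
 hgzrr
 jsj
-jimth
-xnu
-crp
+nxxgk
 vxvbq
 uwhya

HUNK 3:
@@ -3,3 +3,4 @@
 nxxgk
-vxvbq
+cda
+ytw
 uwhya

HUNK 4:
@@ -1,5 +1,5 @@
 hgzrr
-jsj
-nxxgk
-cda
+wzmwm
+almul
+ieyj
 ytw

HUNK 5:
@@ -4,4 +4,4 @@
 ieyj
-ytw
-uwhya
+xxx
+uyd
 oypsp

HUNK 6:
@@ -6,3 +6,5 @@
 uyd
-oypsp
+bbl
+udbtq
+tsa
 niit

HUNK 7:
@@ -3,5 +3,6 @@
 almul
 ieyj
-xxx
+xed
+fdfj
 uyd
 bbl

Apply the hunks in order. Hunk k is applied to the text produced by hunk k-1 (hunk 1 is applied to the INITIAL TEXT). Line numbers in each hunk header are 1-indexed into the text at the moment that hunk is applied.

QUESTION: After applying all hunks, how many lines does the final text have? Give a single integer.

Hunk 1: at line 5 remove [bjcx] add [uwhya] -> 9 lines: hgzrr jsj jimth xnu crp vxvbq uwhya oypsp niit
Hunk 2: at line 1 remove [jimth,xnu,crp] add [nxxgk] -> 7 lines: hgzrr jsj nxxgk vxvbq uwhya oypsp niit
Hunk 3: at line 3 remove [vxvbq] add [cda,ytw] -> 8 lines: hgzrr jsj nxxgk cda ytw uwhya oypsp niit
Hunk 4: at line 1 remove [jsj,nxxgk,cda] add [wzmwm,almul,ieyj] -> 8 lines: hgzrr wzmwm almul ieyj ytw uwhya oypsp niit
Hunk 5: at line 4 remove [ytw,uwhya] add [xxx,uyd] -> 8 lines: hgzrr wzmwm almul ieyj xxx uyd oypsp niit
Hunk 6: at line 6 remove [oypsp] add [bbl,udbtq,tsa] -> 10 lines: hgzrr wzmwm almul ieyj xxx uyd bbl udbtq tsa niit
Hunk 7: at line 3 remove [xxx] add [xed,fdfj] -> 11 lines: hgzrr wzmwm almul ieyj xed fdfj uyd bbl udbtq tsa niit
Final line count: 11

Answer: 11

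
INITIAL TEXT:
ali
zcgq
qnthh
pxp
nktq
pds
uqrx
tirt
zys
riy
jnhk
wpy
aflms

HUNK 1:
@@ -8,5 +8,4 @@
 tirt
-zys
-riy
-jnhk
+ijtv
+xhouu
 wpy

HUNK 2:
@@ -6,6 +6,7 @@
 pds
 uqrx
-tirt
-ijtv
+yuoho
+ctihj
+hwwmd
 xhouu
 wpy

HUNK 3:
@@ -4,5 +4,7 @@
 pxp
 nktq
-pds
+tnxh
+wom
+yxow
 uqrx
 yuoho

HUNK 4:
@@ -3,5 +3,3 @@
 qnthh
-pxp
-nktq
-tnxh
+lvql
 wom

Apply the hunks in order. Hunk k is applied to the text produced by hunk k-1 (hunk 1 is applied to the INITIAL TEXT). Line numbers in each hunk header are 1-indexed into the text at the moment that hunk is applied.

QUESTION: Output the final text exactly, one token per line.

Hunk 1: at line 8 remove [zys,riy,jnhk] add [ijtv,xhouu] -> 12 lines: ali zcgq qnthh pxp nktq pds uqrx tirt ijtv xhouu wpy aflms
Hunk 2: at line 6 remove [tirt,ijtv] add [yuoho,ctihj,hwwmd] -> 13 lines: ali zcgq qnthh pxp nktq pds uqrx yuoho ctihj hwwmd xhouu wpy aflms
Hunk 3: at line 4 remove [pds] add [tnxh,wom,yxow] -> 15 lines: ali zcgq qnthh pxp nktq tnxh wom yxow uqrx yuoho ctihj hwwmd xhouu wpy aflms
Hunk 4: at line 3 remove [pxp,nktq,tnxh] add [lvql] -> 13 lines: ali zcgq qnthh lvql wom yxow uqrx yuoho ctihj hwwmd xhouu wpy aflms

Answer: ali
zcgq
qnthh
lvql
wom
yxow
uqrx
yuoho
ctihj
hwwmd
xhouu
wpy
aflms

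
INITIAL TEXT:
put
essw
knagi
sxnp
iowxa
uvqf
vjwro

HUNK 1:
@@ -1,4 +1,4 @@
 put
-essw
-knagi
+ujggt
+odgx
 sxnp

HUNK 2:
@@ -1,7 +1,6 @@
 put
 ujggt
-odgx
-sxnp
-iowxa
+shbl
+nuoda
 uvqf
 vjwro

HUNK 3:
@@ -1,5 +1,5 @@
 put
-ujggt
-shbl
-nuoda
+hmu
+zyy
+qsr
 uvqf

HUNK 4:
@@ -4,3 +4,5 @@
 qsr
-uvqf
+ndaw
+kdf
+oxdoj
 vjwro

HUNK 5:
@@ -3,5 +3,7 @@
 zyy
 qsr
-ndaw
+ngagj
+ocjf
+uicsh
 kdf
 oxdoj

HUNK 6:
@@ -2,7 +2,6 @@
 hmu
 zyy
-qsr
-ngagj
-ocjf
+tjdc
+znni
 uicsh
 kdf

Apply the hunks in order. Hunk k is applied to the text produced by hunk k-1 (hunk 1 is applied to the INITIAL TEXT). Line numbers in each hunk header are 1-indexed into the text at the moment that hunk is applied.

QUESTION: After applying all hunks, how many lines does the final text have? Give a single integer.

Hunk 1: at line 1 remove [essw,knagi] add [ujggt,odgx] -> 7 lines: put ujggt odgx sxnp iowxa uvqf vjwro
Hunk 2: at line 1 remove [odgx,sxnp,iowxa] add [shbl,nuoda] -> 6 lines: put ujggt shbl nuoda uvqf vjwro
Hunk 3: at line 1 remove [ujggt,shbl,nuoda] add [hmu,zyy,qsr] -> 6 lines: put hmu zyy qsr uvqf vjwro
Hunk 4: at line 4 remove [uvqf] add [ndaw,kdf,oxdoj] -> 8 lines: put hmu zyy qsr ndaw kdf oxdoj vjwro
Hunk 5: at line 3 remove [ndaw] add [ngagj,ocjf,uicsh] -> 10 lines: put hmu zyy qsr ngagj ocjf uicsh kdf oxdoj vjwro
Hunk 6: at line 2 remove [qsr,ngagj,ocjf] add [tjdc,znni] -> 9 lines: put hmu zyy tjdc znni uicsh kdf oxdoj vjwro
Final line count: 9

Answer: 9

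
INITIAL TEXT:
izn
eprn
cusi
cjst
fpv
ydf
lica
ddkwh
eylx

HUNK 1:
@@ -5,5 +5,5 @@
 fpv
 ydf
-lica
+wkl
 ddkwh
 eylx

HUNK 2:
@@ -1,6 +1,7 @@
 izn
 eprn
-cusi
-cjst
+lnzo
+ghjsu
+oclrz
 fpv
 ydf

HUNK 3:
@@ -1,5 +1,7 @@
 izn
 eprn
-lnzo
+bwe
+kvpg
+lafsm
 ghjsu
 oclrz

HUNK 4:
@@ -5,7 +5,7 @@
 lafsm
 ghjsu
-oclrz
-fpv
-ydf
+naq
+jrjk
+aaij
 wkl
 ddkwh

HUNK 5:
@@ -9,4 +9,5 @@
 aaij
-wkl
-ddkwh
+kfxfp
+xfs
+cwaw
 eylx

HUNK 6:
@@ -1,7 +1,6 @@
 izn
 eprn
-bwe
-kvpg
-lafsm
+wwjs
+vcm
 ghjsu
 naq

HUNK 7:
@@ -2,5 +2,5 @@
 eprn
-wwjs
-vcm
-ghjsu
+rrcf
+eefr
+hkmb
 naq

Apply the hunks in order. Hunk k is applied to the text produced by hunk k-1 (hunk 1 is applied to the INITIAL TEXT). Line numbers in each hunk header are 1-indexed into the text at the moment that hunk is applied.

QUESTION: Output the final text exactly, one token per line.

Answer: izn
eprn
rrcf
eefr
hkmb
naq
jrjk
aaij
kfxfp
xfs
cwaw
eylx

Derivation:
Hunk 1: at line 5 remove [lica] add [wkl] -> 9 lines: izn eprn cusi cjst fpv ydf wkl ddkwh eylx
Hunk 2: at line 1 remove [cusi,cjst] add [lnzo,ghjsu,oclrz] -> 10 lines: izn eprn lnzo ghjsu oclrz fpv ydf wkl ddkwh eylx
Hunk 3: at line 1 remove [lnzo] add [bwe,kvpg,lafsm] -> 12 lines: izn eprn bwe kvpg lafsm ghjsu oclrz fpv ydf wkl ddkwh eylx
Hunk 4: at line 5 remove [oclrz,fpv,ydf] add [naq,jrjk,aaij] -> 12 lines: izn eprn bwe kvpg lafsm ghjsu naq jrjk aaij wkl ddkwh eylx
Hunk 5: at line 9 remove [wkl,ddkwh] add [kfxfp,xfs,cwaw] -> 13 lines: izn eprn bwe kvpg lafsm ghjsu naq jrjk aaij kfxfp xfs cwaw eylx
Hunk 6: at line 1 remove [bwe,kvpg,lafsm] add [wwjs,vcm] -> 12 lines: izn eprn wwjs vcm ghjsu naq jrjk aaij kfxfp xfs cwaw eylx
Hunk 7: at line 2 remove [wwjs,vcm,ghjsu] add [rrcf,eefr,hkmb] -> 12 lines: izn eprn rrcf eefr hkmb naq jrjk aaij kfxfp xfs cwaw eylx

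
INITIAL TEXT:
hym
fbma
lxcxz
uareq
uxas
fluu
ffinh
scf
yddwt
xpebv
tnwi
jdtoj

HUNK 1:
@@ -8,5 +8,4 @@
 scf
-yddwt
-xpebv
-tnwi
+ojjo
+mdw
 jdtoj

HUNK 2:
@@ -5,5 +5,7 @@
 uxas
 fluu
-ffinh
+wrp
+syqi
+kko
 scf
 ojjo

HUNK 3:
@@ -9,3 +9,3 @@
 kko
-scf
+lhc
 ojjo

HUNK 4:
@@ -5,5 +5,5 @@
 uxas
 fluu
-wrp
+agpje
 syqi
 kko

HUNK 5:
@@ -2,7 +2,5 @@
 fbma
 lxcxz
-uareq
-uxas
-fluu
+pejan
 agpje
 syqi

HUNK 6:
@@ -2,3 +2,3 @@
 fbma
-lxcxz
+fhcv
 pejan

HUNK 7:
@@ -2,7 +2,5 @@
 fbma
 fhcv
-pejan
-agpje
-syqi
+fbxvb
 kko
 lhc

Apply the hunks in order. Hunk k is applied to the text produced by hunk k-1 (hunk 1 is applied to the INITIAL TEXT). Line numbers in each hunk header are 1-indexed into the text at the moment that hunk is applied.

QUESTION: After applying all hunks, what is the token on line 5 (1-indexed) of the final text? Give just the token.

Hunk 1: at line 8 remove [yddwt,xpebv,tnwi] add [ojjo,mdw] -> 11 lines: hym fbma lxcxz uareq uxas fluu ffinh scf ojjo mdw jdtoj
Hunk 2: at line 5 remove [ffinh] add [wrp,syqi,kko] -> 13 lines: hym fbma lxcxz uareq uxas fluu wrp syqi kko scf ojjo mdw jdtoj
Hunk 3: at line 9 remove [scf] add [lhc] -> 13 lines: hym fbma lxcxz uareq uxas fluu wrp syqi kko lhc ojjo mdw jdtoj
Hunk 4: at line 5 remove [wrp] add [agpje] -> 13 lines: hym fbma lxcxz uareq uxas fluu agpje syqi kko lhc ojjo mdw jdtoj
Hunk 5: at line 2 remove [uareq,uxas,fluu] add [pejan] -> 11 lines: hym fbma lxcxz pejan agpje syqi kko lhc ojjo mdw jdtoj
Hunk 6: at line 2 remove [lxcxz] add [fhcv] -> 11 lines: hym fbma fhcv pejan agpje syqi kko lhc ojjo mdw jdtoj
Hunk 7: at line 2 remove [pejan,agpje,syqi] add [fbxvb] -> 9 lines: hym fbma fhcv fbxvb kko lhc ojjo mdw jdtoj
Final line 5: kko

Answer: kko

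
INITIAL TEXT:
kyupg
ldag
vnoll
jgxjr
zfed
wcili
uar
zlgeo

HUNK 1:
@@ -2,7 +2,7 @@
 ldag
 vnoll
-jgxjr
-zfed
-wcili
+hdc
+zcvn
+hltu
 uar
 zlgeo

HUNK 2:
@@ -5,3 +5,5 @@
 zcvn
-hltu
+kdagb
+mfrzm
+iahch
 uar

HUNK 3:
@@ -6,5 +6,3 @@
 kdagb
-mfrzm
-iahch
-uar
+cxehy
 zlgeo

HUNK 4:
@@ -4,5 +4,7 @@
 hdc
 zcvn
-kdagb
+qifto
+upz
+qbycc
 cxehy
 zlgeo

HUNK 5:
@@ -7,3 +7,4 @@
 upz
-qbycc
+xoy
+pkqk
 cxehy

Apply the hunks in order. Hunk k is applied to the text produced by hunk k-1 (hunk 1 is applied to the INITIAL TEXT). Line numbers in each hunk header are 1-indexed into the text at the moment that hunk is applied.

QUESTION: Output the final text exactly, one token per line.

Answer: kyupg
ldag
vnoll
hdc
zcvn
qifto
upz
xoy
pkqk
cxehy
zlgeo

Derivation:
Hunk 1: at line 2 remove [jgxjr,zfed,wcili] add [hdc,zcvn,hltu] -> 8 lines: kyupg ldag vnoll hdc zcvn hltu uar zlgeo
Hunk 2: at line 5 remove [hltu] add [kdagb,mfrzm,iahch] -> 10 lines: kyupg ldag vnoll hdc zcvn kdagb mfrzm iahch uar zlgeo
Hunk 3: at line 6 remove [mfrzm,iahch,uar] add [cxehy] -> 8 lines: kyupg ldag vnoll hdc zcvn kdagb cxehy zlgeo
Hunk 4: at line 4 remove [kdagb] add [qifto,upz,qbycc] -> 10 lines: kyupg ldag vnoll hdc zcvn qifto upz qbycc cxehy zlgeo
Hunk 5: at line 7 remove [qbycc] add [xoy,pkqk] -> 11 lines: kyupg ldag vnoll hdc zcvn qifto upz xoy pkqk cxehy zlgeo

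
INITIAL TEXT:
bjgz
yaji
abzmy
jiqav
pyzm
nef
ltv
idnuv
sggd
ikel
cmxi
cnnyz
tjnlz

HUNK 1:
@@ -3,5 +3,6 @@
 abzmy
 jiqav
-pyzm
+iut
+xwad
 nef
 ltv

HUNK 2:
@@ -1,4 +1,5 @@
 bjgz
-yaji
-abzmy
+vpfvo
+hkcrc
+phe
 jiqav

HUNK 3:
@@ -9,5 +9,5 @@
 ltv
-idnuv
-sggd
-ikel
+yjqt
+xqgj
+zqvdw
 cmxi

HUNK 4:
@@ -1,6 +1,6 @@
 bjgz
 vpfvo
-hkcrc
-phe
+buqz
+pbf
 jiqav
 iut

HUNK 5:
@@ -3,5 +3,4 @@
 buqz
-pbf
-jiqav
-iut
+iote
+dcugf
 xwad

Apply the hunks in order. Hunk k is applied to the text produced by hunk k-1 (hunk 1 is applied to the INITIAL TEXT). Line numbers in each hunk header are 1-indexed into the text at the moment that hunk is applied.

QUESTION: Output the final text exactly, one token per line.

Answer: bjgz
vpfvo
buqz
iote
dcugf
xwad
nef
ltv
yjqt
xqgj
zqvdw
cmxi
cnnyz
tjnlz

Derivation:
Hunk 1: at line 3 remove [pyzm] add [iut,xwad] -> 14 lines: bjgz yaji abzmy jiqav iut xwad nef ltv idnuv sggd ikel cmxi cnnyz tjnlz
Hunk 2: at line 1 remove [yaji,abzmy] add [vpfvo,hkcrc,phe] -> 15 lines: bjgz vpfvo hkcrc phe jiqav iut xwad nef ltv idnuv sggd ikel cmxi cnnyz tjnlz
Hunk 3: at line 9 remove [idnuv,sggd,ikel] add [yjqt,xqgj,zqvdw] -> 15 lines: bjgz vpfvo hkcrc phe jiqav iut xwad nef ltv yjqt xqgj zqvdw cmxi cnnyz tjnlz
Hunk 4: at line 1 remove [hkcrc,phe] add [buqz,pbf] -> 15 lines: bjgz vpfvo buqz pbf jiqav iut xwad nef ltv yjqt xqgj zqvdw cmxi cnnyz tjnlz
Hunk 5: at line 3 remove [pbf,jiqav,iut] add [iote,dcugf] -> 14 lines: bjgz vpfvo buqz iote dcugf xwad nef ltv yjqt xqgj zqvdw cmxi cnnyz tjnlz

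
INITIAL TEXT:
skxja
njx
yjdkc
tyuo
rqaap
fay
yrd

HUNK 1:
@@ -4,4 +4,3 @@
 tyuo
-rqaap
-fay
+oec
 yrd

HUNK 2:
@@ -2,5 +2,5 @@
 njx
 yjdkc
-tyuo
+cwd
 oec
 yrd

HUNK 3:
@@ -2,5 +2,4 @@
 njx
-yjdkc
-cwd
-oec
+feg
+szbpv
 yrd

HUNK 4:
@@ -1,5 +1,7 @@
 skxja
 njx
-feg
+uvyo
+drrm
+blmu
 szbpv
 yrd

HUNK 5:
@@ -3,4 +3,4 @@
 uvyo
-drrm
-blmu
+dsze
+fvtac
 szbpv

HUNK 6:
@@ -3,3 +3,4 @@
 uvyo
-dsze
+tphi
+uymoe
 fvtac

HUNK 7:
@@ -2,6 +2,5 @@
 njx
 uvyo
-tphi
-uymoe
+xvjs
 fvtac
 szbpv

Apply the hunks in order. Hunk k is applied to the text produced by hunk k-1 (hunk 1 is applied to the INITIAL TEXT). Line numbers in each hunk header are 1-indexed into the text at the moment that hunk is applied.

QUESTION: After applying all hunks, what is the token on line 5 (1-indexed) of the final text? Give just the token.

Hunk 1: at line 4 remove [rqaap,fay] add [oec] -> 6 lines: skxja njx yjdkc tyuo oec yrd
Hunk 2: at line 2 remove [tyuo] add [cwd] -> 6 lines: skxja njx yjdkc cwd oec yrd
Hunk 3: at line 2 remove [yjdkc,cwd,oec] add [feg,szbpv] -> 5 lines: skxja njx feg szbpv yrd
Hunk 4: at line 1 remove [feg] add [uvyo,drrm,blmu] -> 7 lines: skxja njx uvyo drrm blmu szbpv yrd
Hunk 5: at line 3 remove [drrm,blmu] add [dsze,fvtac] -> 7 lines: skxja njx uvyo dsze fvtac szbpv yrd
Hunk 6: at line 3 remove [dsze] add [tphi,uymoe] -> 8 lines: skxja njx uvyo tphi uymoe fvtac szbpv yrd
Hunk 7: at line 2 remove [tphi,uymoe] add [xvjs] -> 7 lines: skxja njx uvyo xvjs fvtac szbpv yrd
Final line 5: fvtac

Answer: fvtac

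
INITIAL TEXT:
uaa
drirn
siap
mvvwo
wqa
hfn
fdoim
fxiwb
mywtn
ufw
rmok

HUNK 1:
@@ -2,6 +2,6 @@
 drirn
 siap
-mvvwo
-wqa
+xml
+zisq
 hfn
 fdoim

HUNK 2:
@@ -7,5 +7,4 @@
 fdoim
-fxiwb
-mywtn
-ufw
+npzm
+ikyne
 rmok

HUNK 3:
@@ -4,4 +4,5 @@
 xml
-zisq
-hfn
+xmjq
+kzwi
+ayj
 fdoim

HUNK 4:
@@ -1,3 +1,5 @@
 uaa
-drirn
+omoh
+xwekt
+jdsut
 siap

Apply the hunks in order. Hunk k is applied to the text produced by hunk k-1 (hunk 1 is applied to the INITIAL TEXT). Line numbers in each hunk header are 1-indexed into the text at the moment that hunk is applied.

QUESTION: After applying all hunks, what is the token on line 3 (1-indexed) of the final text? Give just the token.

Answer: xwekt

Derivation:
Hunk 1: at line 2 remove [mvvwo,wqa] add [xml,zisq] -> 11 lines: uaa drirn siap xml zisq hfn fdoim fxiwb mywtn ufw rmok
Hunk 2: at line 7 remove [fxiwb,mywtn,ufw] add [npzm,ikyne] -> 10 lines: uaa drirn siap xml zisq hfn fdoim npzm ikyne rmok
Hunk 3: at line 4 remove [zisq,hfn] add [xmjq,kzwi,ayj] -> 11 lines: uaa drirn siap xml xmjq kzwi ayj fdoim npzm ikyne rmok
Hunk 4: at line 1 remove [drirn] add [omoh,xwekt,jdsut] -> 13 lines: uaa omoh xwekt jdsut siap xml xmjq kzwi ayj fdoim npzm ikyne rmok
Final line 3: xwekt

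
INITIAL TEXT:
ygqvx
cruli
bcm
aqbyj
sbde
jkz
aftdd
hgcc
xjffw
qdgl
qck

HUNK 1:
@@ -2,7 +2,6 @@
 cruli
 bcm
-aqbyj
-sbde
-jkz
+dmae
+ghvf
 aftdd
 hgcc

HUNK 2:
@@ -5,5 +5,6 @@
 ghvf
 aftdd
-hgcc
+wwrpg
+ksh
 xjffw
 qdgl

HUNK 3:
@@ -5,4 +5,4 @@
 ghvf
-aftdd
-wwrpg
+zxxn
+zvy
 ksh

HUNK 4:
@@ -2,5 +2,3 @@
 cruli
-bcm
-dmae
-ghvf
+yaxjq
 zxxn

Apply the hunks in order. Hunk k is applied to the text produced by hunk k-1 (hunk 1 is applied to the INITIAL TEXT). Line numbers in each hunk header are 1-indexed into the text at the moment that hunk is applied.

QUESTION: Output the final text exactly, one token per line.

Hunk 1: at line 2 remove [aqbyj,sbde,jkz] add [dmae,ghvf] -> 10 lines: ygqvx cruli bcm dmae ghvf aftdd hgcc xjffw qdgl qck
Hunk 2: at line 5 remove [hgcc] add [wwrpg,ksh] -> 11 lines: ygqvx cruli bcm dmae ghvf aftdd wwrpg ksh xjffw qdgl qck
Hunk 3: at line 5 remove [aftdd,wwrpg] add [zxxn,zvy] -> 11 lines: ygqvx cruli bcm dmae ghvf zxxn zvy ksh xjffw qdgl qck
Hunk 4: at line 2 remove [bcm,dmae,ghvf] add [yaxjq] -> 9 lines: ygqvx cruli yaxjq zxxn zvy ksh xjffw qdgl qck

Answer: ygqvx
cruli
yaxjq
zxxn
zvy
ksh
xjffw
qdgl
qck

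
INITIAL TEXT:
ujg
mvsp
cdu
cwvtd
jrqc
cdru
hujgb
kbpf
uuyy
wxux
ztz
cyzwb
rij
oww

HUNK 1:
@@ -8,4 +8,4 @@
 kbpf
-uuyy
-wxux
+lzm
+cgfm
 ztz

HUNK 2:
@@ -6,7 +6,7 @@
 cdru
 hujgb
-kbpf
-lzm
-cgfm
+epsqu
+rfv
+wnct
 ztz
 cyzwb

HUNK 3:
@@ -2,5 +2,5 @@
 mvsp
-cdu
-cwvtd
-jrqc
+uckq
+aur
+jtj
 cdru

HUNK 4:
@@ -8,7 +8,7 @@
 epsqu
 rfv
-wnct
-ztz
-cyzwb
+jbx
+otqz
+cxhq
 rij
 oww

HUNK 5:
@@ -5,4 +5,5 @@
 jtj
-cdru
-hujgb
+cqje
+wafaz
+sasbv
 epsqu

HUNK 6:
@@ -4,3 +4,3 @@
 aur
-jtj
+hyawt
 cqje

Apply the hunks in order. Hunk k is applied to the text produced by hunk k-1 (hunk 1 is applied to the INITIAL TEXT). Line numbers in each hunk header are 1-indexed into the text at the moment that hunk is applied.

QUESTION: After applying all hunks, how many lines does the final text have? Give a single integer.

Answer: 15

Derivation:
Hunk 1: at line 8 remove [uuyy,wxux] add [lzm,cgfm] -> 14 lines: ujg mvsp cdu cwvtd jrqc cdru hujgb kbpf lzm cgfm ztz cyzwb rij oww
Hunk 2: at line 6 remove [kbpf,lzm,cgfm] add [epsqu,rfv,wnct] -> 14 lines: ujg mvsp cdu cwvtd jrqc cdru hujgb epsqu rfv wnct ztz cyzwb rij oww
Hunk 3: at line 2 remove [cdu,cwvtd,jrqc] add [uckq,aur,jtj] -> 14 lines: ujg mvsp uckq aur jtj cdru hujgb epsqu rfv wnct ztz cyzwb rij oww
Hunk 4: at line 8 remove [wnct,ztz,cyzwb] add [jbx,otqz,cxhq] -> 14 lines: ujg mvsp uckq aur jtj cdru hujgb epsqu rfv jbx otqz cxhq rij oww
Hunk 5: at line 5 remove [cdru,hujgb] add [cqje,wafaz,sasbv] -> 15 lines: ujg mvsp uckq aur jtj cqje wafaz sasbv epsqu rfv jbx otqz cxhq rij oww
Hunk 6: at line 4 remove [jtj] add [hyawt] -> 15 lines: ujg mvsp uckq aur hyawt cqje wafaz sasbv epsqu rfv jbx otqz cxhq rij oww
Final line count: 15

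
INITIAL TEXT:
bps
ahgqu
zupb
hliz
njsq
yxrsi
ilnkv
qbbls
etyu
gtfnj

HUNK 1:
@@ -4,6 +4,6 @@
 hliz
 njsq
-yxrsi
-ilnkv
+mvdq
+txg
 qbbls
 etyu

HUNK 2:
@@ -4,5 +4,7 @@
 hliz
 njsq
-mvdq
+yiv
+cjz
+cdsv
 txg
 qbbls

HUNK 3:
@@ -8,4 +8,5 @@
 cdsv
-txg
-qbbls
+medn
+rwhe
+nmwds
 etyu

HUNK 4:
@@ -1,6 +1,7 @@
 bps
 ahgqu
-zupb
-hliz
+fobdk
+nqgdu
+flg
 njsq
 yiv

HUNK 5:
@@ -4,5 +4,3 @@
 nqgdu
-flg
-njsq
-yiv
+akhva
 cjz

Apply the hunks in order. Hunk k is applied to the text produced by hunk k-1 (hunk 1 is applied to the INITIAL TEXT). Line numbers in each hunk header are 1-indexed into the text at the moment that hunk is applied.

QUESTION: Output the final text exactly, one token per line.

Answer: bps
ahgqu
fobdk
nqgdu
akhva
cjz
cdsv
medn
rwhe
nmwds
etyu
gtfnj

Derivation:
Hunk 1: at line 4 remove [yxrsi,ilnkv] add [mvdq,txg] -> 10 lines: bps ahgqu zupb hliz njsq mvdq txg qbbls etyu gtfnj
Hunk 2: at line 4 remove [mvdq] add [yiv,cjz,cdsv] -> 12 lines: bps ahgqu zupb hliz njsq yiv cjz cdsv txg qbbls etyu gtfnj
Hunk 3: at line 8 remove [txg,qbbls] add [medn,rwhe,nmwds] -> 13 lines: bps ahgqu zupb hliz njsq yiv cjz cdsv medn rwhe nmwds etyu gtfnj
Hunk 4: at line 1 remove [zupb,hliz] add [fobdk,nqgdu,flg] -> 14 lines: bps ahgqu fobdk nqgdu flg njsq yiv cjz cdsv medn rwhe nmwds etyu gtfnj
Hunk 5: at line 4 remove [flg,njsq,yiv] add [akhva] -> 12 lines: bps ahgqu fobdk nqgdu akhva cjz cdsv medn rwhe nmwds etyu gtfnj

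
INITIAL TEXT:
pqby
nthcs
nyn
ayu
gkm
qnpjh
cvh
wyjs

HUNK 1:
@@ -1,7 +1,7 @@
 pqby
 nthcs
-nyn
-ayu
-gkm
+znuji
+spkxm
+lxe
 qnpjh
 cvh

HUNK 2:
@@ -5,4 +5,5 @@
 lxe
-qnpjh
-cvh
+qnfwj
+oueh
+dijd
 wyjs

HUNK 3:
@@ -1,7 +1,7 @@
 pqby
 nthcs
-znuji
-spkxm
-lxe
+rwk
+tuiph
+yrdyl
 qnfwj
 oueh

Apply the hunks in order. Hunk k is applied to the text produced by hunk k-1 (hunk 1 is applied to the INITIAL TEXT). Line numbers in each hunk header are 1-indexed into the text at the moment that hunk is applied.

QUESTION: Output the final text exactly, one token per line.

Hunk 1: at line 1 remove [nyn,ayu,gkm] add [znuji,spkxm,lxe] -> 8 lines: pqby nthcs znuji spkxm lxe qnpjh cvh wyjs
Hunk 2: at line 5 remove [qnpjh,cvh] add [qnfwj,oueh,dijd] -> 9 lines: pqby nthcs znuji spkxm lxe qnfwj oueh dijd wyjs
Hunk 3: at line 1 remove [znuji,spkxm,lxe] add [rwk,tuiph,yrdyl] -> 9 lines: pqby nthcs rwk tuiph yrdyl qnfwj oueh dijd wyjs

Answer: pqby
nthcs
rwk
tuiph
yrdyl
qnfwj
oueh
dijd
wyjs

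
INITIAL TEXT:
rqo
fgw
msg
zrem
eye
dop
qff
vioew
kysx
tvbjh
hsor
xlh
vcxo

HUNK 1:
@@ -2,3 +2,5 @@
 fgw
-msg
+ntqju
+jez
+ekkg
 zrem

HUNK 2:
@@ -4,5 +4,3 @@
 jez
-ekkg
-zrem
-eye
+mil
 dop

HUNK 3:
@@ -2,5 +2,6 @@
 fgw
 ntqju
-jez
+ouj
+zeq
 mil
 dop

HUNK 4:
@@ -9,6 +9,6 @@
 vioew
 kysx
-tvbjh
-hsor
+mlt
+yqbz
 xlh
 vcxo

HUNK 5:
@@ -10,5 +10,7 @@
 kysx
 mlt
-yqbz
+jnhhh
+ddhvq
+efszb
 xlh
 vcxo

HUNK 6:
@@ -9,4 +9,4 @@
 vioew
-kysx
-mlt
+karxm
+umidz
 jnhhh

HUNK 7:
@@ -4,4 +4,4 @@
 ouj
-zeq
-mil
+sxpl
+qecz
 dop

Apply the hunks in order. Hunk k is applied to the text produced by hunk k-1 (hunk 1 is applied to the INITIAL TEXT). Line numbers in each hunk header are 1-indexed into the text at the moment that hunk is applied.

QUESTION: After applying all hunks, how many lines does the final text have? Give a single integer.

Answer: 16

Derivation:
Hunk 1: at line 2 remove [msg] add [ntqju,jez,ekkg] -> 15 lines: rqo fgw ntqju jez ekkg zrem eye dop qff vioew kysx tvbjh hsor xlh vcxo
Hunk 2: at line 4 remove [ekkg,zrem,eye] add [mil] -> 13 lines: rqo fgw ntqju jez mil dop qff vioew kysx tvbjh hsor xlh vcxo
Hunk 3: at line 2 remove [jez] add [ouj,zeq] -> 14 lines: rqo fgw ntqju ouj zeq mil dop qff vioew kysx tvbjh hsor xlh vcxo
Hunk 4: at line 9 remove [tvbjh,hsor] add [mlt,yqbz] -> 14 lines: rqo fgw ntqju ouj zeq mil dop qff vioew kysx mlt yqbz xlh vcxo
Hunk 5: at line 10 remove [yqbz] add [jnhhh,ddhvq,efszb] -> 16 lines: rqo fgw ntqju ouj zeq mil dop qff vioew kysx mlt jnhhh ddhvq efszb xlh vcxo
Hunk 6: at line 9 remove [kysx,mlt] add [karxm,umidz] -> 16 lines: rqo fgw ntqju ouj zeq mil dop qff vioew karxm umidz jnhhh ddhvq efszb xlh vcxo
Hunk 7: at line 4 remove [zeq,mil] add [sxpl,qecz] -> 16 lines: rqo fgw ntqju ouj sxpl qecz dop qff vioew karxm umidz jnhhh ddhvq efszb xlh vcxo
Final line count: 16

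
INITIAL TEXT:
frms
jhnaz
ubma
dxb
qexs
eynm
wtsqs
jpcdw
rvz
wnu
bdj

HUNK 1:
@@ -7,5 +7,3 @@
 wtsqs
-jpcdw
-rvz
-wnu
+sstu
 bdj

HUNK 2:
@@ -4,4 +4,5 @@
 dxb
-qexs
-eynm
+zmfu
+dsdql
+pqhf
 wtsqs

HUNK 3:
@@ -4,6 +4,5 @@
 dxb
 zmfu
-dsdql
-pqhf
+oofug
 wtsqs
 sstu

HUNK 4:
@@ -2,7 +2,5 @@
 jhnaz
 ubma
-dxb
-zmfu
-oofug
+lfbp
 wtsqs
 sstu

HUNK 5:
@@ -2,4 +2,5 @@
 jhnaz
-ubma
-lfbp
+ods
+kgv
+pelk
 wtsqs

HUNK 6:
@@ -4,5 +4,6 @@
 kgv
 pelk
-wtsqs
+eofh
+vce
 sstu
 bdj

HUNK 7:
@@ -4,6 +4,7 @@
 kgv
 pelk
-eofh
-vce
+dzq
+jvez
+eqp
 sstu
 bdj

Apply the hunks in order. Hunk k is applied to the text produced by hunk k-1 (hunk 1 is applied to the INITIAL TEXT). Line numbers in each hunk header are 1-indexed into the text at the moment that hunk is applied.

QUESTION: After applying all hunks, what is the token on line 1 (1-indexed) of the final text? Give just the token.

Answer: frms

Derivation:
Hunk 1: at line 7 remove [jpcdw,rvz,wnu] add [sstu] -> 9 lines: frms jhnaz ubma dxb qexs eynm wtsqs sstu bdj
Hunk 2: at line 4 remove [qexs,eynm] add [zmfu,dsdql,pqhf] -> 10 lines: frms jhnaz ubma dxb zmfu dsdql pqhf wtsqs sstu bdj
Hunk 3: at line 4 remove [dsdql,pqhf] add [oofug] -> 9 lines: frms jhnaz ubma dxb zmfu oofug wtsqs sstu bdj
Hunk 4: at line 2 remove [dxb,zmfu,oofug] add [lfbp] -> 7 lines: frms jhnaz ubma lfbp wtsqs sstu bdj
Hunk 5: at line 2 remove [ubma,lfbp] add [ods,kgv,pelk] -> 8 lines: frms jhnaz ods kgv pelk wtsqs sstu bdj
Hunk 6: at line 4 remove [wtsqs] add [eofh,vce] -> 9 lines: frms jhnaz ods kgv pelk eofh vce sstu bdj
Hunk 7: at line 4 remove [eofh,vce] add [dzq,jvez,eqp] -> 10 lines: frms jhnaz ods kgv pelk dzq jvez eqp sstu bdj
Final line 1: frms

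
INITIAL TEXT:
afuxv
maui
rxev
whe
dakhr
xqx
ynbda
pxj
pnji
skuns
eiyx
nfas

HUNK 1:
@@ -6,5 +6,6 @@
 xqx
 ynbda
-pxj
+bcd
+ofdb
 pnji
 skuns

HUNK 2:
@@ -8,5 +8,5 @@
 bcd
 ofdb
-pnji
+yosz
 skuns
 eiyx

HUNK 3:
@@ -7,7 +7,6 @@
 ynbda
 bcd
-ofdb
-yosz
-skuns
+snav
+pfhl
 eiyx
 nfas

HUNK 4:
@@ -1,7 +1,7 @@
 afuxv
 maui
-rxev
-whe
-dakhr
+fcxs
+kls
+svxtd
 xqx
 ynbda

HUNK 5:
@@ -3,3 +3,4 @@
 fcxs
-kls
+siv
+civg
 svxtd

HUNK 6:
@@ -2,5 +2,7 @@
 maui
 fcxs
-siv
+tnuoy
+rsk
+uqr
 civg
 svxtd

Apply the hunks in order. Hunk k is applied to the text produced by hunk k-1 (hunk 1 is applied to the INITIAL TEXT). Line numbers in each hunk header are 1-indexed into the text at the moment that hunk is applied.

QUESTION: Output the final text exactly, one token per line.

Hunk 1: at line 6 remove [pxj] add [bcd,ofdb] -> 13 lines: afuxv maui rxev whe dakhr xqx ynbda bcd ofdb pnji skuns eiyx nfas
Hunk 2: at line 8 remove [pnji] add [yosz] -> 13 lines: afuxv maui rxev whe dakhr xqx ynbda bcd ofdb yosz skuns eiyx nfas
Hunk 3: at line 7 remove [ofdb,yosz,skuns] add [snav,pfhl] -> 12 lines: afuxv maui rxev whe dakhr xqx ynbda bcd snav pfhl eiyx nfas
Hunk 4: at line 1 remove [rxev,whe,dakhr] add [fcxs,kls,svxtd] -> 12 lines: afuxv maui fcxs kls svxtd xqx ynbda bcd snav pfhl eiyx nfas
Hunk 5: at line 3 remove [kls] add [siv,civg] -> 13 lines: afuxv maui fcxs siv civg svxtd xqx ynbda bcd snav pfhl eiyx nfas
Hunk 6: at line 2 remove [siv] add [tnuoy,rsk,uqr] -> 15 lines: afuxv maui fcxs tnuoy rsk uqr civg svxtd xqx ynbda bcd snav pfhl eiyx nfas

Answer: afuxv
maui
fcxs
tnuoy
rsk
uqr
civg
svxtd
xqx
ynbda
bcd
snav
pfhl
eiyx
nfas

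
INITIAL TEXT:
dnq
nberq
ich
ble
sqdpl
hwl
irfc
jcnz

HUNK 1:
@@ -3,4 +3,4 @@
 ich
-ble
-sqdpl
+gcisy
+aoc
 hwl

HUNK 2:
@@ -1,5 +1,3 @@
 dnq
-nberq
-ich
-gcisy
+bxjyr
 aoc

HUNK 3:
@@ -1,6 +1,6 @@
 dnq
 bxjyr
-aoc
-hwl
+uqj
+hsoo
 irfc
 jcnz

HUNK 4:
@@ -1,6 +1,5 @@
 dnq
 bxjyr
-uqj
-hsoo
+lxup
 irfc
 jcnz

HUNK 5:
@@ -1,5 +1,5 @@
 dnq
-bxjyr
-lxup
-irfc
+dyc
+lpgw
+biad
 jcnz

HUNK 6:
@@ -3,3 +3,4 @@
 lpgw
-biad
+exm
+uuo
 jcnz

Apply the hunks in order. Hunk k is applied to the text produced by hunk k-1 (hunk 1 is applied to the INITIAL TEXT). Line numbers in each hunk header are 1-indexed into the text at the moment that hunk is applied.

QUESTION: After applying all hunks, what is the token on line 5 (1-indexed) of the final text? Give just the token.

Answer: uuo

Derivation:
Hunk 1: at line 3 remove [ble,sqdpl] add [gcisy,aoc] -> 8 lines: dnq nberq ich gcisy aoc hwl irfc jcnz
Hunk 2: at line 1 remove [nberq,ich,gcisy] add [bxjyr] -> 6 lines: dnq bxjyr aoc hwl irfc jcnz
Hunk 3: at line 1 remove [aoc,hwl] add [uqj,hsoo] -> 6 lines: dnq bxjyr uqj hsoo irfc jcnz
Hunk 4: at line 1 remove [uqj,hsoo] add [lxup] -> 5 lines: dnq bxjyr lxup irfc jcnz
Hunk 5: at line 1 remove [bxjyr,lxup,irfc] add [dyc,lpgw,biad] -> 5 lines: dnq dyc lpgw biad jcnz
Hunk 6: at line 3 remove [biad] add [exm,uuo] -> 6 lines: dnq dyc lpgw exm uuo jcnz
Final line 5: uuo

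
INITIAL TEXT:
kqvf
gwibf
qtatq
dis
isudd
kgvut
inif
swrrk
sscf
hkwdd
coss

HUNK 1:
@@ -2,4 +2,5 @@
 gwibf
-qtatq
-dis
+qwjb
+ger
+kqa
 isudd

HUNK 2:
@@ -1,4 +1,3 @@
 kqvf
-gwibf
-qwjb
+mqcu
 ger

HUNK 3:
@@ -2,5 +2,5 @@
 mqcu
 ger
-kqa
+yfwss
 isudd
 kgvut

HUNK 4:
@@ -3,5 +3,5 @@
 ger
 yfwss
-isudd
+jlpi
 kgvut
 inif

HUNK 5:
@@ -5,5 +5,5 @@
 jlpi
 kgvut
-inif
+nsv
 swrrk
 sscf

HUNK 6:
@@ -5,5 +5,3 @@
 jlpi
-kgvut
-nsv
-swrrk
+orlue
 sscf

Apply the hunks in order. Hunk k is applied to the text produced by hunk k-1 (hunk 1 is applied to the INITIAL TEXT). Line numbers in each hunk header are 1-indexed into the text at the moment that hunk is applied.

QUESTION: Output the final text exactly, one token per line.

Hunk 1: at line 2 remove [qtatq,dis] add [qwjb,ger,kqa] -> 12 lines: kqvf gwibf qwjb ger kqa isudd kgvut inif swrrk sscf hkwdd coss
Hunk 2: at line 1 remove [gwibf,qwjb] add [mqcu] -> 11 lines: kqvf mqcu ger kqa isudd kgvut inif swrrk sscf hkwdd coss
Hunk 3: at line 2 remove [kqa] add [yfwss] -> 11 lines: kqvf mqcu ger yfwss isudd kgvut inif swrrk sscf hkwdd coss
Hunk 4: at line 3 remove [isudd] add [jlpi] -> 11 lines: kqvf mqcu ger yfwss jlpi kgvut inif swrrk sscf hkwdd coss
Hunk 5: at line 5 remove [inif] add [nsv] -> 11 lines: kqvf mqcu ger yfwss jlpi kgvut nsv swrrk sscf hkwdd coss
Hunk 6: at line 5 remove [kgvut,nsv,swrrk] add [orlue] -> 9 lines: kqvf mqcu ger yfwss jlpi orlue sscf hkwdd coss

Answer: kqvf
mqcu
ger
yfwss
jlpi
orlue
sscf
hkwdd
coss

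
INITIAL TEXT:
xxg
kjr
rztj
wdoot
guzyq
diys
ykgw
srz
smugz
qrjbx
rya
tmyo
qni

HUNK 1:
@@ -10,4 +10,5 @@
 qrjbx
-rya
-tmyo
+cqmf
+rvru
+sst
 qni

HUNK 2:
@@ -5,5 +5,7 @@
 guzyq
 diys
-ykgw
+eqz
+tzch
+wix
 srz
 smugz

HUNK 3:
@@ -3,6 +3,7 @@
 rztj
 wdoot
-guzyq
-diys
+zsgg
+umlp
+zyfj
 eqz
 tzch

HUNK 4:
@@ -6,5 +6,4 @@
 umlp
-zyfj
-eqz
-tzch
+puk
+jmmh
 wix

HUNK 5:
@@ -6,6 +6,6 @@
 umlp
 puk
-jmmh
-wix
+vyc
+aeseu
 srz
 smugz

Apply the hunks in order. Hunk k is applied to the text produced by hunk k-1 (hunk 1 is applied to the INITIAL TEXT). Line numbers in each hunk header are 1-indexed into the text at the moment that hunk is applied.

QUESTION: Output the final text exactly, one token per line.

Hunk 1: at line 10 remove [rya,tmyo] add [cqmf,rvru,sst] -> 14 lines: xxg kjr rztj wdoot guzyq diys ykgw srz smugz qrjbx cqmf rvru sst qni
Hunk 2: at line 5 remove [ykgw] add [eqz,tzch,wix] -> 16 lines: xxg kjr rztj wdoot guzyq diys eqz tzch wix srz smugz qrjbx cqmf rvru sst qni
Hunk 3: at line 3 remove [guzyq,diys] add [zsgg,umlp,zyfj] -> 17 lines: xxg kjr rztj wdoot zsgg umlp zyfj eqz tzch wix srz smugz qrjbx cqmf rvru sst qni
Hunk 4: at line 6 remove [zyfj,eqz,tzch] add [puk,jmmh] -> 16 lines: xxg kjr rztj wdoot zsgg umlp puk jmmh wix srz smugz qrjbx cqmf rvru sst qni
Hunk 5: at line 6 remove [jmmh,wix] add [vyc,aeseu] -> 16 lines: xxg kjr rztj wdoot zsgg umlp puk vyc aeseu srz smugz qrjbx cqmf rvru sst qni

Answer: xxg
kjr
rztj
wdoot
zsgg
umlp
puk
vyc
aeseu
srz
smugz
qrjbx
cqmf
rvru
sst
qni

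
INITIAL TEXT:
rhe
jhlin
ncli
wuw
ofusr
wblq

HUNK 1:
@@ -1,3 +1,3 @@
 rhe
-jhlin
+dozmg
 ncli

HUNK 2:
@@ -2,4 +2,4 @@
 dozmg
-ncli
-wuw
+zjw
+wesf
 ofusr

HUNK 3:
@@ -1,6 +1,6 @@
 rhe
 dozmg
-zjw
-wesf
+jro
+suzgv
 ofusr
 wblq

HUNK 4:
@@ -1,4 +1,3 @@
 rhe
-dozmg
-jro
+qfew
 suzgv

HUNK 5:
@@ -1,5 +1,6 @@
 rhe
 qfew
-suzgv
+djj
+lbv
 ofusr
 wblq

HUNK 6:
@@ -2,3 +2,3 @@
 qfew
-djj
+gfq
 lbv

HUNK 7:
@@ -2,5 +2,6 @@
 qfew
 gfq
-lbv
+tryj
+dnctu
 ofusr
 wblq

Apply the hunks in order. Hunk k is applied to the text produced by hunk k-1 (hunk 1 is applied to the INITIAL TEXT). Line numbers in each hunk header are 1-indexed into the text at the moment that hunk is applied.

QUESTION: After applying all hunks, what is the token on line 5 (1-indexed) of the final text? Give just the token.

Answer: dnctu

Derivation:
Hunk 1: at line 1 remove [jhlin] add [dozmg] -> 6 lines: rhe dozmg ncli wuw ofusr wblq
Hunk 2: at line 2 remove [ncli,wuw] add [zjw,wesf] -> 6 lines: rhe dozmg zjw wesf ofusr wblq
Hunk 3: at line 1 remove [zjw,wesf] add [jro,suzgv] -> 6 lines: rhe dozmg jro suzgv ofusr wblq
Hunk 4: at line 1 remove [dozmg,jro] add [qfew] -> 5 lines: rhe qfew suzgv ofusr wblq
Hunk 5: at line 1 remove [suzgv] add [djj,lbv] -> 6 lines: rhe qfew djj lbv ofusr wblq
Hunk 6: at line 2 remove [djj] add [gfq] -> 6 lines: rhe qfew gfq lbv ofusr wblq
Hunk 7: at line 2 remove [lbv] add [tryj,dnctu] -> 7 lines: rhe qfew gfq tryj dnctu ofusr wblq
Final line 5: dnctu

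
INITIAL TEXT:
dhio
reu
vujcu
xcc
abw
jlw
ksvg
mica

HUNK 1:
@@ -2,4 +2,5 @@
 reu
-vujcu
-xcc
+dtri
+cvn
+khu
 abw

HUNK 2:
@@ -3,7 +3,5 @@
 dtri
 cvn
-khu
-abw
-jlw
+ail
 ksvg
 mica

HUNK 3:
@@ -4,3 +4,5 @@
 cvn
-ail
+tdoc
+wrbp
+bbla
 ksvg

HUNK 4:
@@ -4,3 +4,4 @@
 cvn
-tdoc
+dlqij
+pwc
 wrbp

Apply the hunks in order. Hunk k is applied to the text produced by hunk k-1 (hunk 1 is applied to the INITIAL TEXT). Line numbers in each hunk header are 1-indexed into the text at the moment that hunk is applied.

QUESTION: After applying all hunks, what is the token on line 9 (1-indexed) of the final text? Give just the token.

Hunk 1: at line 2 remove [vujcu,xcc] add [dtri,cvn,khu] -> 9 lines: dhio reu dtri cvn khu abw jlw ksvg mica
Hunk 2: at line 3 remove [khu,abw,jlw] add [ail] -> 7 lines: dhio reu dtri cvn ail ksvg mica
Hunk 3: at line 4 remove [ail] add [tdoc,wrbp,bbla] -> 9 lines: dhio reu dtri cvn tdoc wrbp bbla ksvg mica
Hunk 4: at line 4 remove [tdoc] add [dlqij,pwc] -> 10 lines: dhio reu dtri cvn dlqij pwc wrbp bbla ksvg mica
Final line 9: ksvg

Answer: ksvg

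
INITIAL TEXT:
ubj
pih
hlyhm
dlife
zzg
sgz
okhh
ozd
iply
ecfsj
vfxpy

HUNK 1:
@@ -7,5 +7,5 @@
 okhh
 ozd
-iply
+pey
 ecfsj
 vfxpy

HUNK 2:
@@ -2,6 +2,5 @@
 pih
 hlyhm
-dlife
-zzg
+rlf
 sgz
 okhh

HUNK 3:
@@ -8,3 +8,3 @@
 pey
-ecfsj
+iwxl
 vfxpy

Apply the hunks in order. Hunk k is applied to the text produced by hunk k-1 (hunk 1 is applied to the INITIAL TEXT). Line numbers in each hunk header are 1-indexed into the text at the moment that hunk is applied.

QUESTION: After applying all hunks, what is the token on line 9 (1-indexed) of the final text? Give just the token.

Answer: iwxl

Derivation:
Hunk 1: at line 7 remove [iply] add [pey] -> 11 lines: ubj pih hlyhm dlife zzg sgz okhh ozd pey ecfsj vfxpy
Hunk 2: at line 2 remove [dlife,zzg] add [rlf] -> 10 lines: ubj pih hlyhm rlf sgz okhh ozd pey ecfsj vfxpy
Hunk 3: at line 8 remove [ecfsj] add [iwxl] -> 10 lines: ubj pih hlyhm rlf sgz okhh ozd pey iwxl vfxpy
Final line 9: iwxl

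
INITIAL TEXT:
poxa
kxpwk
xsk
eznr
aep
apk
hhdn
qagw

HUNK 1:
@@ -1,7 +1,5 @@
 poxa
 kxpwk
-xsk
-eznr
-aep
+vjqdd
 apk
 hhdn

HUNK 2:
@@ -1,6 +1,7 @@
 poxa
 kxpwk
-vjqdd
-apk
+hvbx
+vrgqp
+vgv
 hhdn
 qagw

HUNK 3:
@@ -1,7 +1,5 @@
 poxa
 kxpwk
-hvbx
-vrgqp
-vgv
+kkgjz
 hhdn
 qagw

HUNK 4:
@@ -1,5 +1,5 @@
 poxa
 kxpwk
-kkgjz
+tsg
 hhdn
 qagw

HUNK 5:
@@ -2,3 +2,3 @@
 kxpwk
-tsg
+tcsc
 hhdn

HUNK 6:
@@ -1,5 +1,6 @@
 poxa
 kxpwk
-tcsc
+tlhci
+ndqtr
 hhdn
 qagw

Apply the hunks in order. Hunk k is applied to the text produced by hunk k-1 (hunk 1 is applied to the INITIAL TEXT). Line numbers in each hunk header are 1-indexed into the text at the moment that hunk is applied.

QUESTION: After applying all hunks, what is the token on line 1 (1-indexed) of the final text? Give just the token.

Answer: poxa

Derivation:
Hunk 1: at line 1 remove [xsk,eznr,aep] add [vjqdd] -> 6 lines: poxa kxpwk vjqdd apk hhdn qagw
Hunk 2: at line 1 remove [vjqdd,apk] add [hvbx,vrgqp,vgv] -> 7 lines: poxa kxpwk hvbx vrgqp vgv hhdn qagw
Hunk 3: at line 1 remove [hvbx,vrgqp,vgv] add [kkgjz] -> 5 lines: poxa kxpwk kkgjz hhdn qagw
Hunk 4: at line 1 remove [kkgjz] add [tsg] -> 5 lines: poxa kxpwk tsg hhdn qagw
Hunk 5: at line 2 remove [tsg] add [tcsc] -> 5 lines: poxa kxpwk tcsc hhdn qagw
Hunk 6: at line 1 remove [tcsc] add [tlhci,ndqtr] -> 6 lines: poxa kxpwk tlhci ndqtr hhdn qagw
Final line 1: poxa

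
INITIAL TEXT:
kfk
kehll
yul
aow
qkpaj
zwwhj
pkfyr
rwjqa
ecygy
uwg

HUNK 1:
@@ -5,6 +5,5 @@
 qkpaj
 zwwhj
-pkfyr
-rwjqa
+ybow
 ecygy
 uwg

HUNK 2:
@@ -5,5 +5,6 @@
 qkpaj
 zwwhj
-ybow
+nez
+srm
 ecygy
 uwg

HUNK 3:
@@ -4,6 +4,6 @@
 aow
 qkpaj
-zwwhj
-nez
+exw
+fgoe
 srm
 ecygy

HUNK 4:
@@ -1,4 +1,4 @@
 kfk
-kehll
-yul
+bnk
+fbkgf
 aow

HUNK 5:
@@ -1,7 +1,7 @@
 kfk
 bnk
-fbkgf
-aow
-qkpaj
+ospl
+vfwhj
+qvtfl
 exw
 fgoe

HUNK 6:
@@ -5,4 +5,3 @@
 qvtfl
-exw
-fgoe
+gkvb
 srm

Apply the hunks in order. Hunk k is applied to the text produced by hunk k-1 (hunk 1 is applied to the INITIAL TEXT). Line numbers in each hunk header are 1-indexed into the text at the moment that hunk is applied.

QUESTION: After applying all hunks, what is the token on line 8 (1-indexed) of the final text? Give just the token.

Answer: ecygy

Derivation:
Hunk 1: at line 5 remove [pkfyr,rwjqa] add [ybow] -> 9 lines: kfk kehll yul aow qkpaj zwwhj ybow ecygy uwg
Hunk 2: at line 5 remove [ybow] add [nez,srm] -> 10 lines: kfk kehll yul aow qkpaj zwwhj nez srm ecygy uwg
Hunk 3: at line 4 remove [zwwhj,nez] add [exw,fgoe] -> 10 lines: kfk kehll yul aow qkpaj exw fgoe srm ecygy uwg
Hunk 4: at line 1 remove [kehll,yul] add [bnk,fbkgf] -> 10 lines: kfk bnk fbkgf aow qkpaj exw fgoe srm ecygy uwg
Hunk 5: at line 1 remove [fbkgf,aow,qkpaj] add [ospl,vfwhj,qvtfl] -> 10 lines: kfk bnk ospl vfwhj qvtfl exw fgoe srm ecygy uwg
Hunk 6: at line 5 remove [exw,fgoe] add [gkvb] -> 9 lines: kfk bnk ospl vfwhj qvtfl gkvb srm ecygy uwg
Final line 8: ecygy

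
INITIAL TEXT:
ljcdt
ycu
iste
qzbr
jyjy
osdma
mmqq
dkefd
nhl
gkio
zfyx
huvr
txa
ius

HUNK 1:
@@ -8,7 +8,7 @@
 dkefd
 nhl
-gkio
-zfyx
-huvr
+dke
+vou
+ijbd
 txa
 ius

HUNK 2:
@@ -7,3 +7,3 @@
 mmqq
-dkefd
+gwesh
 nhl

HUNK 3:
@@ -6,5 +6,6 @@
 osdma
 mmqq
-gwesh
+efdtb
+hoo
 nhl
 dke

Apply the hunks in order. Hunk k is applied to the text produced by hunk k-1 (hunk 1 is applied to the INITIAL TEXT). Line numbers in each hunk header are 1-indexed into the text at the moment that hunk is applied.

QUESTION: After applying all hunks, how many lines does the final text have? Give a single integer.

Hunk 1: at line 8 remove [gkio,zfyx,huvr] add [dke,vou,ijbd] -> 14 lines: ljcdt ycu iste qzbr jyjy osdma mmqq dkefd nhl dke vou ijbd txa ius
Hunk 2: at line 7 remove [dkefd] add [gwesh] -> 14 lines: ljcdt ycu iste qzbr jyjy osdma mmqq gwesh nhl dke vou ijbd txa ius
Hunk 3: at line 6 remove [gwesh] add [efdtb,hoo] -> 15 lines: ljcdt ycu iste qzbr jyjy osdma mmqq efdtb hoo nhl dke vou ijbd txa ius
Final line count: 15

Answer: 15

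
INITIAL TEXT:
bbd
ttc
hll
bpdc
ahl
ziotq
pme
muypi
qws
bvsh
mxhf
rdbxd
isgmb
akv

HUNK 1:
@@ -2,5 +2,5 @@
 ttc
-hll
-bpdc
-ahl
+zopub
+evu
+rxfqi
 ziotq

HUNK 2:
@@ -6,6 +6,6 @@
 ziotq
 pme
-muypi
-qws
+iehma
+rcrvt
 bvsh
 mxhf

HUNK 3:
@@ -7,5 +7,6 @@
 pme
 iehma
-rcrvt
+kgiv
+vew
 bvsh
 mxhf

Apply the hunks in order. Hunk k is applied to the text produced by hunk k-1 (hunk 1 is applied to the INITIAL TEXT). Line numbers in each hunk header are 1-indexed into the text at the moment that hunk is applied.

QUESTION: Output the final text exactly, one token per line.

Hunk 1: at line 2 remove [hll,bpdc,ahl] add [zopub,evu,rxfqi] -> 14 lines: bbd ttc zopub evu rxfqi ziotq pme muypi qws bvsh mxhf rdbxd isgmb akv
Hunk 2: at line 6 remove [muypi,qws] add [iehma,rcrvt] -> 14 lines: bbd ttc zopub evu rxfqi ziotq pme iehma rcrvt bvsh mxhf rdbxd isgmb akv
Hunk 3: at line 7 remove [rcrvt] add [kgiv,vew] -> 15 lines: bbd ttc zopub evu rxfqi ziotq pme iehma kgiv vew bvsh mxhf rdbxd isgmb akv

Answer: bbd
ttc
zopub
evu
rxfqi
ziotq
pme
iehma
kgiv
vew
bvsh
mxhf
rdbxd
isgmb
akv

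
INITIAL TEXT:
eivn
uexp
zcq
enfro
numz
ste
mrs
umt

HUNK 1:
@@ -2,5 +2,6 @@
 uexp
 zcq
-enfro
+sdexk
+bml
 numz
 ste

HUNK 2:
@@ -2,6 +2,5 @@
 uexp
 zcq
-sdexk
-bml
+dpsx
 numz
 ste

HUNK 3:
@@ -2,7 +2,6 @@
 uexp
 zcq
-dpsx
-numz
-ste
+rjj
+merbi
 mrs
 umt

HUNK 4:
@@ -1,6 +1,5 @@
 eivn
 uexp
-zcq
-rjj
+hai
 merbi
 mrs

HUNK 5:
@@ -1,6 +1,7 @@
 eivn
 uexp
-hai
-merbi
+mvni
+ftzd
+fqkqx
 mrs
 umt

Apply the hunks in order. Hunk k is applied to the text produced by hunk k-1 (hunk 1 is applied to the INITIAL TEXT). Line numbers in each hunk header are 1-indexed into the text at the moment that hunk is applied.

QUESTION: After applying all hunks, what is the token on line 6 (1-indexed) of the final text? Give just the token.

Hunk 1: at line 2 remove [enfro] add [sdexk,bml] -> 9 lines: eivn uexp zcq sdexk bml numz ste mrs umt
Hunk 2: at line 2 remove [sdexk,bml] add [dpsx] -> 8 lines: eivn uexp zcq dpsx numz ste mrs umt
Hunk 3: at line 2 remove [dpsx,numz,ste] add [rjj,merbi] -> 7 lines: eivn uexp zcq rjj merbi mrs umt
Hunk 4: at line 1 remove [zcq,rjj] add [hai] -> 6 lines: eivn uexp hai merbi mrs umt
Hunk 5: at line 1 remove [hai,merbi] add [mvni,ftzd,fqkqx] -> 7 lines: eivn uexp mvni ftzd fqkqx mrs umt
Final line 6: mrs

Answer: mrs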